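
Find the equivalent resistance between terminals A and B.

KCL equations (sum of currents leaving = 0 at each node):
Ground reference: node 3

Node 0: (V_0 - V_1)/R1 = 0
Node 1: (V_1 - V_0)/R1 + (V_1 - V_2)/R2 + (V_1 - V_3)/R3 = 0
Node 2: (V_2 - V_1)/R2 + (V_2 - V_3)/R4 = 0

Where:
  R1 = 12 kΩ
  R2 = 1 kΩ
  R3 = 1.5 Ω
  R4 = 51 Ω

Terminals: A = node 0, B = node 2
Reduce the network between node 0 (A) and node 2 (B) by series/parallel combination:
  Rs1 = R3 + R4 (series, joined only at node 3) = 1.5 + 51 = 52.5 Ω
  Rp1 = R2 ‖ Rs1 (parallel, both between nodes 1 and 2) = 1/(1/1000 + 1/52.5) = 49.88 Ω
  Rs2 = R1 + Rp1 (series, joined only at node 1) = 12000 + 49.88 = 12050 Ω
R_eq = 12.05 kΩ

Final answer: 12.05 kΩ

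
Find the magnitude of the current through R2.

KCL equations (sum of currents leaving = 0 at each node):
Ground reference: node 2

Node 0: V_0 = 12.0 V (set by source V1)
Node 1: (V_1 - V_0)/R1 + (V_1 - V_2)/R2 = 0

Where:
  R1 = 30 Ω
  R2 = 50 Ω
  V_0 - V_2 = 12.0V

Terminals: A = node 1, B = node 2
Nodal analysis, taking node 2 as the 0 V reference.
Source V1 fixes V_0 = 12 V.
KCL at each unknown node (sum of currents leaving = 0; resistances in Ω):
  Node 1: (V_1 - 12)/30 + (V_1 - 0)/50 = 0
Collecting terms: 0.05333 × V_1 = 0.4  =>  V_1 = 7.5 V
I_R2 = (V_1 - V_2)/R2 = (7.5 - 0)/50 = 0.15 A
|I_R2| = 0.15 A

Final answer: |I_R2| = 0.15 A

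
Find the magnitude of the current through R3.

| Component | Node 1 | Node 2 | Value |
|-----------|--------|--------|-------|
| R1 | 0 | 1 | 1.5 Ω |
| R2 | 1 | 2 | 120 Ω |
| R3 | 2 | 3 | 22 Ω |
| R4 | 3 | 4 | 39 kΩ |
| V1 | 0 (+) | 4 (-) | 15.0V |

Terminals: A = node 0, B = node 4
Nodal analysis, taking node 4 as the 0 V reference.
Source V1 fixes V_0 = 15 V.
KCL at each unknown node (sum of currents leaving = 0; resistances in Ω):
  Node 1: (V_1 - 15)/1.5 + (V_1 - V_2)/120 = 0
  Node 2: (V_2 - V_1)/120 + (V_2 - V_3)/22 = 0
  Node 3: (V_3 - V_2)/22 + (V_3 - 0)/39000 = 0
Collecting terms (coefficients in siemens):
  0.675·V_1 - 0.008333·V_2 = 10
  0.05379·V_2 - 0.008333·V_1 - 0.04545·V_3 = 0
  0.04548·V_3 - 0.04545·V_2 = 0
Solving these 3 simultaneous equations (Gaussian elimination) gives:
  V_1 = 15 V, V_2 = 14.95 V, V_3 = 14.95 V
I_R3 = (V_2 - V_3)/R3 = (14.95 - 14.95)/22 = 0.0003832 A
|I_R3| = 0.0003832 A

Final answer: |I_R3| = 0.0003832 A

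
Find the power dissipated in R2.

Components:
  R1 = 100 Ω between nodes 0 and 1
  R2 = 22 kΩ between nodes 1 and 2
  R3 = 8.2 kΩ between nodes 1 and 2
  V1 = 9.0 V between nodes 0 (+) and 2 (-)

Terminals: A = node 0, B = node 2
Nodal analysis, taking node 2 as the 0 V reference.
Source V1 fixes V_0 = 9 V.
KCL at each unknown node (sum of currents leaving = 0; resistances in Ω):
  Node 1: (V_1 - 9)/100 + (V_1 - 0)/22000 + (V_1 - 0)/8200 = 0
Collecting terms: 0.01017 × V_1 = 0.09  =>  V_1 = 8.852 V
I_R2 = (V_1 - V_2)/R2 = (8.852 - 0)/22000 = 0.0004024 A
P_R2 = I_R2² × R2 = (0.0004024)² × 22000 = 0.003562 W

Final answer: 0.003562 W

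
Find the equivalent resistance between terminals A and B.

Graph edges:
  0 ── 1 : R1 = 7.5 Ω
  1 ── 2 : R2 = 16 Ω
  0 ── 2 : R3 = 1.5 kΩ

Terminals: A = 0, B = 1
Reduce the network between node 0 (A) and node 1 (B) by series/parallel combination:
  Rs1 = R3 + R2 (series, joined only at node 2) = 1500 + 16 = 1516 Ω
  Rp1 = R1 ‖ Rs1 (parallel, both between nodes 0 and 1) = 1/(1/7.5 + 1/1516) = 7.463 Ω
R_eq = 7.463 Ω

Final answer: 7.463 Ω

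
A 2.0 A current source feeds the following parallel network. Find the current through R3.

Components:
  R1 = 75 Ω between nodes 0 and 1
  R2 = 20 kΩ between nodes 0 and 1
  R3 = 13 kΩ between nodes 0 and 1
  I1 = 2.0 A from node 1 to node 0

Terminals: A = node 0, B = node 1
All resistors sit directly between nodes 0 and 1, so they are in parallel and share one voltage V; the full source current 2 A splits among them.
1/R_par = 1/75 + 1/20000 + 1/13000 = 0.01346 S  =>  R_par = 74.29 Ω
V = I × R_par = 2 × 74.29 = 148.6 V
I_R3 = V/R3 = 148.6/13000 = 0.01143 A

Final answer: 0.01143 A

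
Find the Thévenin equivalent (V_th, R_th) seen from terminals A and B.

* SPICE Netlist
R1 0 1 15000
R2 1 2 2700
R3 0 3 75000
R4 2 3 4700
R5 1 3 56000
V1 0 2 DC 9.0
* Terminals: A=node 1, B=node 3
Step 1 — V_th is the open-circuit voltage V_A - V_B (nothing connected across the terminals).
Nodal analysis, taking node 2 as the 0 V reference.
Source V1 fixes V_0 = 9 V.
KCL at each unknown node (sum of currents leaving = 0; resistances in Ω):
  Node 1: (V_1 - 9)/15000 + (V_1 - 0)/2700 + (V_1 - V_3)/56000 = 0
  Node 3: (V_3 - 9)/75000 + (V_3 - 0)/4700 + (V_3 - V_1)/56000 = 0
Collecting terms (coefficients in siemens):
  0.0004549·V_1 - 0.00001786·V_3 = 0.0006
  0.000244·V_3 - 0.00001786·V_1 = 0.00012
Determinant D = (0.0004549)(0.000244) - (-0.00001786)(-0.00001786) = 0.0000001107
V_1 = [(0.0006)(0.000244) - (-0.00001786)(0.00012)]/D = 1.342 V
V_3 = [(0.0004549)(0.00012) - (0.0006)(-0.00001786)]/D = 0.5901 V
V_th = V_1 - V_3 = 1.342 - 0.5901 = 0.752 V
Step 2 — R_th: zero the source — replace V1 by a short circuit (node 2 merges into node 0) — and find the resistance seen between A (node 1) and B (node 3).
Reduce the network between node 1 (A) and node 3 (B) by series/parallel combination:
  Rp1 = R1 ‖ R2 (parallel, both between nodes 0 and 1) = 1/(1/15000 + 1/2700) = 2288 Ω
  Rp2 = R3 ‖ R4 (parallel, both between nodes 0 and 3) = 1/(1/75000 + 1/4700) = 4423 Ω
  Rs1 = Rp1 + Rp2 (series, joined only at node 0) = 2288 + 4423 = 6711 Ω
  Rp3 = R5 ‖ Rs1 (parallel, both between nodes 1 and 3) = 1/(1/56000 + 1/6711) = 5993 Ω
R_th = 5.993 kΩ

Final answer: V_th = 0.752 V, R_th = 5.993 kΩ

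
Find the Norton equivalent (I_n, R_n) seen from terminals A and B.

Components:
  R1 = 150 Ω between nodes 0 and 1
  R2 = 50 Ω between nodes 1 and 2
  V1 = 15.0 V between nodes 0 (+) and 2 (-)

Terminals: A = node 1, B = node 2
Find the Thévenin equivalent first; then I_n = V_th/R_th and R_n = R_th.
Step 1 — V_th is the open-circuit voltage V_A - V_B (nothing connected across the terminals).
Nodal analysis, taking node 2 as the 0 V reference.
Source V1 fixes V_0 = 15 V.
KCL at each unknown node (sum of currents leaving = 0; resistances in Ω):
  Node 1: (V_1 - 15)/150 + (V_1 - 0)/50 = 0
Collecting terms: 0.02667 × V_1 = 0.1  =>  V_1 = 3.75 V
V_th = V_1 - V_2 = 3.75 - 0 = 3.75 V
Step 2 — R_th: zero the source — replace V1 by a short circuit (node 2 merges into node 0) — and find the resistance seen between A (node 1) and B (node 0).
Reduce the network between node 1 (A) and node 0 (B) by series/parallel combination:
  Rp1 = R1 ‖ R2 (parallel, both between nodes 0 and 1) = 1/(1/150 + 1/50) = 37.5 Ω
R_th = 37.5 Ω
I_n = V_th/R_th = 3.75/37.5 = 0.1 A, and R_n = R_th = 37.5 Ω

Final answer: I_n = 0.1 A, R_n = 37.5 Ω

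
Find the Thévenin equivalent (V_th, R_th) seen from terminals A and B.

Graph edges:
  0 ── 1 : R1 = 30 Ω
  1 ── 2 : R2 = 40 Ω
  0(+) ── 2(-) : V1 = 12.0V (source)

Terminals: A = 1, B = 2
Step 1 — V_th is the open-circuit voltage V_A - V_B (nothing connected across the terminals).
Nodal analysis, taking node 2 as the 0 V reference.
Source V1 fixes V_0 = 12 V.
KCL at each unknown node (sum of currents leaving = 0; resistances in Ω):
  Node 1: (V_1 - 12)/30 + (V_1 - 0)/40 = 0
Collecting terms: 0.05833 × V_1 = 0.4  =>  V_1 = 6.857 V
V_th = V_1 - V_2 = 6.857 - 0 = 6.857 V
Step 2 — R_th: zero the source — replace V1 by a short circuit (node 2 merges into node 0) — and find the resistance seen between A (node 1) and B (node 0).
Reduce the network between node 1 (A) and node 0 (B) by series/parallel combination:
  Rp1 = R1 ‖ R2 (parallel, both between nodes 0 and 1) = 1/(1/30 + 1/40) = 17.14 Ω
R_th = 17.14 Ω

Final answer: V_th = 6.857 V, R_th = 17.14 Ω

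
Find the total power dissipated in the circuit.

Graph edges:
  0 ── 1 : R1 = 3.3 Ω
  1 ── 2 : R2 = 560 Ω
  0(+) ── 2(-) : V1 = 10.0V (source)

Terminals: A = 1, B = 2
Nodal analysis, taking node 2 as the 0 V reference.
Source V1 fixes V_0 = 10 V.
KCL at each unknown node (sum of currents leaving = 0; resistances in Ω):
  Node 1: (V_1 - 10)/3.3 + (V_1 - 0)/560 = 0
Collecting terms: 0.3048 × V_1 = 3.03  =>  V_1 = 9.941 V
Power in each resistor, P = (ΔV)²/R:
  P_R1 = (10 - 9.941)²/3.3 = 0.00104 W
  P_R2 = (9.941 - 0)²/560 = 0.1765 W
P_total = P_R1 + P_R2 = 0.1775 W

Final answer: 0.1775 W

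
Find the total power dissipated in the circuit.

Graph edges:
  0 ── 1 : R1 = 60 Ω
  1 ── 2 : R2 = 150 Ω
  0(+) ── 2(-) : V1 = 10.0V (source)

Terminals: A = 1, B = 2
Nodal analysis, taking node 2 as the 0 V reference.
Source V1 fixes V_0 = 10 V.
KCL at each unknown node (sum of currents leaving = 0; resistances in Ω):
  Node 1: (V_1 - 10)/60 + (V_1 - 0)/150 = 0
Collecting terms: 0.02333 × V_1 = 0.1667  =>  V_1 = 7.143 V
Power in each resistor, P = (ΔV)²/R:
  P_R1 = (10 - 7.143)²/60 = 0.1361 W
  P_R2 = (7.143 - 0)²/150 = 0.3401 W
P_total = P_R1 + P_R2 = 0.4762 W

Final answer: 0.4762 W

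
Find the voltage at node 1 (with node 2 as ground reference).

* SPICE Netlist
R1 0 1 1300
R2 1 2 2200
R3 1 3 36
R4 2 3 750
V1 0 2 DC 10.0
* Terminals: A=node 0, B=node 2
Nodal analysis, taking node 2 as the 0 V reference.
Source V1 fixes V_0 = 10 V.
KCL at each unknown node (sum of currents leaving = 0; resistances in Ω):
  Node 1: (V_1 - 10)/1300 + (V_1 - 0)/2200 + (V_1 - V_3)/36 = 0
  Node 3: (V_3 - V_1)/36 + (V_3 - 0)/750 = 0
Collecting terms (coefficients in siemens):
  0.029·V_1 - 0.02778·V_3 = 0.007692
  0.02911·V_3 - 0.02778·V_1 = 0
Determinant D = (0.029)(0.02911) - (-0.02778)(-0.02778) = 0.00007266
V_1 = [(0.007692)(0.02911) - (-0.02778)(0)]/D = 3.082 V
V_3 = [(0.029)(0) - (0.007692)(-0.02778)]/D = 2.941 V
The requested potential is V_1 = 3.082 V.

Final answer: V_1 = 3.082 V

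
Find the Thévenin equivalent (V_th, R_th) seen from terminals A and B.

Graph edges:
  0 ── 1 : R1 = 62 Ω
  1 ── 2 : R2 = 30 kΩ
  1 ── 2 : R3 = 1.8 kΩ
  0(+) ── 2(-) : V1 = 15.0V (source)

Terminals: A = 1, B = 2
Step 1 — V_th is the open-circuit voltage V_A - V_B (nothing connected across the terminals).
Nodal analysis, taking node 2 as the 0 V reference.
Source V1 fixes V_0 = 15 V.
KCL at each unknown node (sum of currents leaving = 0; resistances in Ω):
  Node 1: (V_1 - 15)/62 + (V_1 - 0)/30000 + (V_1 - 0)/1800 = 0
Collecting terms: 0.01672 × V_1 = 0.2419  =>  V_1 = 14.47 V
V_th = V_1 - V_2 = 14.47 - 0 = 14.47 V
Step 2 — R_th: zero the source — replace V1 by a short circuit (node 2 merges into node 0) — and find the resistance seen between A (node 1) and B (node 0).
Reduce the network between node 1 (A) and node 0 (B) by series/parallel combination:
  Rp1 = R1 ‖ R2 ‖ R3 (parallel, all between nodes 0 and 1) = 1/(1/62 + 1/30000 + 1/1800) = 59.82 Ω
R_th = 59.82 Ω

Final answer: V_th = 14.47 V, R_th = 59.82 Ω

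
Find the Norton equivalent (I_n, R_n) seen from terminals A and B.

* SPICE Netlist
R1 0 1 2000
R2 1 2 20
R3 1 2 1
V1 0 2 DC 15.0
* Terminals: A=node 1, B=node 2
Find the Thévenin equivalent first; then I_n = V_th/R_th and R_n = R_th.
Step 1 — V_th is the open-circuit voltage V_A - V_B (nothing connected across the terminals).
Nodal analysis, taking node 2 as the 0 V reference.
Source V1 fixes V_0 = 15 V.
KCL at each unknown node (sum of currents leaving = 0; resistances in Ω):
  Node 1: (V_1 - 15)/2000 + (V_1 - 0)/20 + (V_1 - 0)/1 = 0
Collecting terms: 1.05 × V_1 = 0.0075  =>  V_1 = 0.007139 V
V_th = V_1 - V_2 = 0.007139 - 0 = 0.007139 V
Step 2 — R_th: zero the source — replace V1 by a short circuit (node 2 merges into node 0) — and find the resistance seen between A (node 1) and B (node 0).
Reduce the network between node 1 (A) and node 0 (B) by series/parallel combination:
  Rp1 = R1 ‖ R2 ‖ R3 (parallel, all between nodes 0 and 1) = 1/(1/2000 + 1/20 + 1/1) = 0.9519 Ω
R_th = 0.9519 Ω
I_n = V_th/R_th = 0.007139/0.9519 = 0.0075 A, and R_n = R_th = 0.9519 Ω

Final answer: I_n = 0.0075 A, R_n = 0.9519 Ω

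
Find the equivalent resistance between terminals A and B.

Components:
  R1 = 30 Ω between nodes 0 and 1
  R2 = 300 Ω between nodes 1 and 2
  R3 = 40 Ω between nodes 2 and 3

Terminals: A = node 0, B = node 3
Reduce the network between node 0 (A) and node 3 (B) by series/parallel combination:
  Rs1 = R1 + R2 (series, joined only at node 1) = 30 + 300 = 330 Ω
  Rs2 = R3 + Rs1 (series, joined only at node 2) = 40 + 330 = 370 Ω
R_eq = 370 Ω

Final answer: 370 Ω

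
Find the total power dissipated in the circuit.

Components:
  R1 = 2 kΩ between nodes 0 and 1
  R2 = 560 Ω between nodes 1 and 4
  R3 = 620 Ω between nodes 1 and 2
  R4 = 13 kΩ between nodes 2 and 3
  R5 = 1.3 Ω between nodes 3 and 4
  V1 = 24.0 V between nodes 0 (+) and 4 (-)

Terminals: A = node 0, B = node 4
Nodal analysis, taking node 4 as the 0 V reference.
Source V1 fixes V_0 = 24 V.
KCL at each unknown node (sum of currents leaving = 0; resistances in Ω):
  Node 1: (V_1 - 24)/2000 + (V_1 - 0)/560 + (V_1 - V_2)/620 = 0
  Node 2: (V_2 - V_1)/620 + (V_2 - V_3)/13000 = 0
  Node 3: (V_3 - V_2)/13000 + (V_3 - 0)/1.3 = 0
Collecting terms (coefficients in siemens):
  0.003899·V_1 - 0.001613·V_2 = 0.012
  0.00169·V_2 - 0.001613·V_1 - 0.00007692·V_3 = 0
  0.7693·V_3 - 0.00007692·V_2 = 0
Solving these 3 simultaneous equations (Gaussian elimination) gives:
  V_1 = 5.087 V, V_2 = 4.855 V, V_3 = 0.0004855 V
Power in each resistor, P = (ΔV)²/R:
  P_R1 = (24 - 5.087)²/2000 = 0.1789 W
  P_R2 = (5.087 - 0)²/560 = 0.0462 W
  P_R3 = (5.087 - 4.855)²/620 = 0.00008646 W
  P_R4 = (4.855 - 0.0004855)²/13000 = 0.001813 W
  P_R5 = (0.0004855 - 0)²/1.3 = 0.0000001813 W
P_total = P_R1 + P_R2 + P_R3 + P_R4 + P_R5 = 0.227 W

Final answer: 0.227 W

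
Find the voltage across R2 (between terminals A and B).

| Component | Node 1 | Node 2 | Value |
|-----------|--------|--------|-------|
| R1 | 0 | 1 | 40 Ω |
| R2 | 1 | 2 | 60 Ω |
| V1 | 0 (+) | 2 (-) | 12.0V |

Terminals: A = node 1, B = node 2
R1 and R2 are in series across V1 (node 0 → node 1 → node 2), and the output A–B is taken across R2, so this is a voltage divider.
Series current: I = V1/(R1 + R2) = 12/(40 + 60) = 12/100 = 0.12 A
V_R2 = I × R2 = V1 × R2/(R1 + R2) = 12 × 60/100 = 7.2 V

Final answer: 7.2 V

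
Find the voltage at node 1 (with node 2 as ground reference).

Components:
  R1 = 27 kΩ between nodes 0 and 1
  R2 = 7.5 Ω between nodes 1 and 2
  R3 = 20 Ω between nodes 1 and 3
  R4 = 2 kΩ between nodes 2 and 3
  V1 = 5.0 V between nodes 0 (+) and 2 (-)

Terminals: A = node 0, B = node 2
Nodal analysis, taking node 2 as the 0 V reference.
Source V1 fixes V_0 = 5 V.
KCL at each unknown node (sum of currents leaving = 0; resistances in Ω):
  Node 1: (V_1 - 5)/27000 + (V_1 - 0)/7.5 + (V_1 - V_3)/20 = 0
  Node 3: (V_3 - V_1)/20 + (V_3 - 0)/2000 = 0
Collecting terms (coefficients in siemens):
  0.1834·V_1 - 0.05·V_3 = 0.0001852
  0.0505·V_3 - 0.05·V_1 = 0
Determinant D = (0.1834)(0.0505) - (-0.05)(-0.05) = 0.00676
V_1 = [(0.0001852)(0.0505) - (-0.05)(0)]/D = 0.001383 V
V_3 = [(0.1834)(0) - (0.0001852)(-0.05)]/D = 0.00137 V
The requested potential is V_1 = 0.001383 V.

Final answer: V_1 = 0.001383 V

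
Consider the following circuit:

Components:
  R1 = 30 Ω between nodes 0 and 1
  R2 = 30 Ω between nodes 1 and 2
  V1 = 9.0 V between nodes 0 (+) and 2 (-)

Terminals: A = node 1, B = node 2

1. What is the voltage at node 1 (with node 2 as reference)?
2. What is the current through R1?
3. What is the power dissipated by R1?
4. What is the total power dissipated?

Nodal analysis, taking node 2 as the 0 V reference.
Source V1 fixes V_0 = 9 V.
KCL at each unknown node (sum of currents leaving = 0; resistances in Ω):
  Node 1: (V_1 - 9)/30 + (V_1 - 0)/30 = 0
Collecting terms: 0.06667 × V_1 = 0.3  =>  V_1 = 4.5 V
Part 1:
  Read off the nodal solution: V_1 = 4.5 V
Part 2:
  I_R1 = (V_0 - V_1)/R1 = (9 - 4.5)/30 = 0.15 A
  Magnitude: I_R1 = 0.15 A
Part 3:
  I_R1 = (V_0 - V_1)/R1 = (9 - 4.5)/30 = 0.15 A
  P_R1 = I_R1² × R1 = (0.15)² × 30 = 0.675 W
Part 4:
  Power in each resistor, P = (ΔV)²/R:
    P_R1 = (9 - 4.5)²/30 = 0.675 W
    P_R2 = (4.5 - 0)²/30 = 0.675 W
  P_total = P_R1 + P_R2 = 1.35 W

Final answers:
1. V_1 = 4.5 V
2. I_R1 = 0.15 A
3. P_R1 = 0.675 W
4. P_total = 1.35 W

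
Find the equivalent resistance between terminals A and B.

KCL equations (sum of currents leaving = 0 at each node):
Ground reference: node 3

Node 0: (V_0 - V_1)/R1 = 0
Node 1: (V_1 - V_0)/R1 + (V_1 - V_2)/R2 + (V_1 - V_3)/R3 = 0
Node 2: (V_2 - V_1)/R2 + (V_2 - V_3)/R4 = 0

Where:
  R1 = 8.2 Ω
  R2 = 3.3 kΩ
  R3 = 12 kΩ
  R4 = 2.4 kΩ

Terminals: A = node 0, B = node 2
Reduce the network between node 0 (A) and node 2 (B) by series/parallel combination:
  Rs1 = R3 + R4 (series, joined only at node 3) = 12000 + 2400 = 14400 Ω
  Rp1 = R2 ‖ Rs1 (parallel, both between nodes 1 and 2) = 1/(1/3300 + 1/14400) = 2685 Ω
  Rs2 = R1 + Rp1 (series, joined only at node 1) = 8.2 + 2685 = 2693 Ω
R_eq = 2.693 kΩ

Final answer: 2.693 kΩ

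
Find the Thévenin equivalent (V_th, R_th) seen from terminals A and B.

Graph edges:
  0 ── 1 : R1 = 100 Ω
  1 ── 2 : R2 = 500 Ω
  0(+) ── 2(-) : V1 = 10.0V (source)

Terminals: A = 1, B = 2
Step 1 — V_th is the open-circuit voltage V_A - V_B (nothing connected across the terminals).
Nodal analysis, taking node 2 as the 0 V reference.
Source V1 fixes V_0 = 10 V.
KCL at each unknown node (sum of currents leaving = 0; resistances in Ω):
  Node 1: (V_1 - 10)/100 + (V_1 - 0)/500 = 0
Collecting terms: 0.012 × V_1 = 0.1  =>  V_1 = 8.333 V
V_th = V_1 - V_2 = 8.333 - 0 = 8.333 V
Step 2 — R_th: zero the source — replace V1 by a short circuit (node 2 merges into node 0) — and find the resistance seen between A (node 1) and B (node 0).
Reduce the network between node 1 (A) and node 0 (B) by series/parallel combination:
  Rp1 = R1 ‖ R2 (parallel, both between nodes 0 and 1) = 1/(1/100 + 1/500) = 83.33 Ω
R_th = 83.33 Ω

Final answer: V_th = 8.333 V, R_th = 83.33 Ω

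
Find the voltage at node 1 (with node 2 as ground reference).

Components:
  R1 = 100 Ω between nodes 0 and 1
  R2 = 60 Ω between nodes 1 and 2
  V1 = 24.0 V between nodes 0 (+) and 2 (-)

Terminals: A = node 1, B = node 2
Nodal analysis, taking node 2 as the 0 V reference.
Source V1 fixes V_0 = 24 V.
KCL at each unknown node (sum of currents leaving = 0; resistances in Ω):
  Node 1: (V_1 - 24)/100 + (V_1 - 0)/60 = 0
Collecting terms: 0.02667 × V_1 = 0.24  =>  V_1 = 9 V
The requested potential is V_1 = 9 V.

Final answer: V_1 = 9 V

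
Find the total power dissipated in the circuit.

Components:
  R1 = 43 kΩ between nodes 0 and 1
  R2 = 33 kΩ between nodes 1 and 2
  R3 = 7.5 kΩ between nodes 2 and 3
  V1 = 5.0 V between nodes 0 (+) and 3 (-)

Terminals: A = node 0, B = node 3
Nodal analysis, taking node 3 as the 0 V reference.
Source V1 fixes V_0 = 5 V.
KCL at each unknown node (sum of currents leaving = 0; resistances in Ω):
  Node 1: (V_1 - 5)/43000 + (V_1 - V_2)/33000 = 0
  Node 2: (V_2 - V_1)/33000 + (V_2 - 0)/7500 = 0
Collecting terms (coefficients in siemens):
  0.00005356·V_1 - 0.0000303·V_2 = 0.0001163
  0.0001636·V_2 - 0.0000303·V_1 = 0
Determinant D = (0.00005356)(0.0001636) - (-0.0000303)(-0.0000303) = 0.000000007846
V_1 = [(0.0001163)(0.0001636) - (-0.0000303)(0)]/D = 2.425 V
V_2 = [(0.00005356)(0) - (0.0001163)(-0.0000303)]/D = 0.4491 V
Power in each resistor, P = (ΔV)²/R:
  P_R1 = (5 - 2.425)²/43000 = 0.0001542 W
  P_R2 = (2.425 - 0.4491)²/33000 = 0.0001183 W
  P_R3 = (0.4491 - 0)²/7500 = 0.00002689 W
P_total = P_R1 + P_R2 + P_R3 = 0.0002994 W

Final answer: 0.0002994 W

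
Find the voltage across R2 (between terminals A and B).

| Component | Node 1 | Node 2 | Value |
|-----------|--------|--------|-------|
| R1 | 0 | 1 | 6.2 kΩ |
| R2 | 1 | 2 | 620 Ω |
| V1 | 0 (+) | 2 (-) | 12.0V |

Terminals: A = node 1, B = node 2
R1 and R2 are in series across V1 (node 0 → node 1 → node 2), and the output A–B is taken across R2, so this is a voltage divider.
Series current: I = V1/(R1 + R2) = 12/(6200 + 620) = 12/6820 = 0.00176 A
V_R2 = I × R2 = V1 × R2/(R1 + R2) = 12 × 620/6820 = 1.091 V

Final answer: 1.091 V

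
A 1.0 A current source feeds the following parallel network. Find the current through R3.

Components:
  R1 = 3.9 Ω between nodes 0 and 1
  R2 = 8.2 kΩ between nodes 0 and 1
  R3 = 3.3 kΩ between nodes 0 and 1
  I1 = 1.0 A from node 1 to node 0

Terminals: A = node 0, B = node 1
All resistors sit directly between nodes 0 and 1, so they are in parallel and share one voltage V; the full source current 1 A splits among them.
1/R_par = 1/3.9 + 1/8200 + 1/3300 = 0.2568 S  =>  R_par = 3.894 Ω
V = I × R_par = 1 × 3.894 = 3.894 V
I_R3 = V/R3 = 3.894/3300 = 0.00118 A

Final answer: 0.00118 A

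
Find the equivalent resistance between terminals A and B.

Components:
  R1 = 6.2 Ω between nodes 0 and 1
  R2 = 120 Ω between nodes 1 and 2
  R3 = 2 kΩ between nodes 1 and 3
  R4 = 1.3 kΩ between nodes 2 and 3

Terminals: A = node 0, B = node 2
Reduce the network between node 0 (A) and node 2 (B) by series/parallel combination:
  Rs1 = R3 + R4 (series, joined only at node 3) = 2000 + 1300 = 3300 Ω
  Rp1 = R2 ‖ Rs1 (parallel, both between nodes 1 and 2) = 1/(1/120 + 1/3300) = 115.8 Ω
  Rs2 = R1 + Rp1 (series, joined only at node 1) = 6.2 + 115.8 = 122 Ω
R_eq = 122 Ω

Final answer: 122 Ω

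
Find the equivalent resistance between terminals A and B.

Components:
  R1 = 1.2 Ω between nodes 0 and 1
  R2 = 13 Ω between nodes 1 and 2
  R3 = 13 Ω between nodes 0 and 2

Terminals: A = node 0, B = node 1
Reduce the network between node 0 (A) and node 1 (B) by series/parallel combination:
  Rs1 = R3 + R2 (series, joined only at node 2) = 13 + 13 = 26 Ω
  Rp1 = R1 ‖ Rs1 (parallel, both between nodes 0 and 1) = 1/(1/1.2 + 1/26) = 1.147 Ω
R_eq = 1.147 Ω

Final answer: 1.147 Ω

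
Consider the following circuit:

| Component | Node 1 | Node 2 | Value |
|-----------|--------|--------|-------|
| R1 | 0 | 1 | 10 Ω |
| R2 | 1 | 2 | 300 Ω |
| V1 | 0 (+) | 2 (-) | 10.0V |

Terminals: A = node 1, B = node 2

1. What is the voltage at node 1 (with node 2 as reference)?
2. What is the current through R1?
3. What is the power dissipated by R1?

Nodal analysis, taking node 2 as the 0 V reference.
Source V1 fixes V_0 = 10 V.
KCL at each unknown node (sum of currents leaving = 0; resistances in Ω):
  Node 1: (V_1 - 10)/10 + (V_1 - 0)/300 = 0
Collecting terms: 0.1033 × V_1 = 1  =>  V_1 = 9.677 V
Part 1:
  Read off the nodal solution: V_1 = 9.677 V
Part 2:
  I_R1 = (V_0 - V_1)/R1 = (10 - 9.677)/10 = 0.03226 A
  Magnitude: I_R1 = 0.03226 A
Part 3:
  I_R1 = (V_0 - V_1)/R1 = (10 - 9.677)/10 = 0.03226 A
  P_R1 = I_R1² × R1 = (0.03226)² × 10 = 0.01041 W

Final answers:
1. V_1 = 9.677 V
2. I_R1 = 0.03226 A
3. P_R1 = 0.01041 W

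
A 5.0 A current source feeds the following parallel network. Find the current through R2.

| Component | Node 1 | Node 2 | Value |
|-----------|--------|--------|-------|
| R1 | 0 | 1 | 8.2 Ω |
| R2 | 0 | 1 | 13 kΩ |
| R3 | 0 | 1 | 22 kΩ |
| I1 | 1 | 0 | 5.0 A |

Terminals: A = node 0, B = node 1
All resistors sit directly between nodes 0 and 1, so they are in parallel and share one voltage V; the full source current 5 A splits among them.
1/R_par = 1/8.2 + 1/13000 + 1/22000 = 0.1221 S  =>  R_par = 8.192 Ω
V = I × R_par = 5 × 8.192 = 40.96 V
I_R2 = V/R2 = 40.96/13000 = 0.003151 A

Final answer: 0.003151 A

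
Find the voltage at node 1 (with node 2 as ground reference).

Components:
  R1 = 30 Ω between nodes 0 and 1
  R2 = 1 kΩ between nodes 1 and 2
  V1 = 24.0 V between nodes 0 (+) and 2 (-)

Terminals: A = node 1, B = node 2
Nodal analysis, taking node 2 as the 0 V reference.
Source V1 fixes V_0 = 24 V.
KCL at each unknown node (sum of currents leaving = 0; resistances in Ω):
  Node 1: (V_1 - 24)/30 + (V_1 - 0)/1000 = 0
Collecting terms: 0.03433 × V_1 = 0.8  =>  V_1 = 23.3 V
The requested potential is V_1 = 23.3 V.

Final answer: V_1 = 23.3 V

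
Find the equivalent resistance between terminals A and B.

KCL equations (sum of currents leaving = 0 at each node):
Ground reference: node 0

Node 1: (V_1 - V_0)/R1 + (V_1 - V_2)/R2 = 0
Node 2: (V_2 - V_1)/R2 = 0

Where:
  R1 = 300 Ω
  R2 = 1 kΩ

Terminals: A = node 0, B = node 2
Reduce the network between node 0 (A) and node 2 (B) by series/parallel combination:
  Rs1 = R1 + R2 (series, joined only at node 1) = 300 + 1000 = 1300 Ω
R_eq = 1.3 kΩ

Final answer: 1.3 kΩ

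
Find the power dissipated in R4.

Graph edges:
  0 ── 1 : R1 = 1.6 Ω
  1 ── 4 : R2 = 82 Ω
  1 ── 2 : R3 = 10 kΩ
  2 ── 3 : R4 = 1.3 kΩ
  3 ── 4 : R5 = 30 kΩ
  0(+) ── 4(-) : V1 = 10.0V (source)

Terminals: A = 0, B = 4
Nodal analysis, taking node 4 as the 0 V reference.
Source V1 fixes V_0 = 10 V.
KCL at each unknown node (sum of currents leaving = 0; resistances in Ω):
  Node 1: (V_1 - 10)/1.6 + (V_1 - 0)/82 + (V_1 - V_2)/10000 = 0
  Node 2: (V_2 - V_1)/10000 + (V_2 - V_3)/1300 = 0
  Node 3: (V_3 - V_2)/1300 + (V_3 - 0)/30000 = 0
Collecting terms (coefficients in siemens):
  0.6373·V_1 - 0.0001·V_2 = 6.25
  0.0008692·V_2 - 0.0001·V_1 - 0.0007692·V_3 = 0
  0.0008026·V_3 - 0.0007692·V_2 = 0
Solving these 3 simultaneous equations (Gaussian elimination) gives:
  V_1 = 9.808 V, V_2 = 7.433 V, V_3 = 7.125 V
I_R4 = (V_2 - V_3)/R4 = (7.433 - 7.125)/1300 = 0.0002375 A
P_R4 = I_R4² × R4 = (0.0002375)² × 1300 = 0.00007332 W

Final answer: 7.332e-05 W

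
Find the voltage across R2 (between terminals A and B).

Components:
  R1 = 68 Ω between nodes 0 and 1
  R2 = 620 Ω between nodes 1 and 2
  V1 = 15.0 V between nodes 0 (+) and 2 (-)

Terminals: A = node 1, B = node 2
R1 and R2 are in series across V1 (node 0 → node 1 → node 2), and the output A–B is taken across R2, so this is a voltage divider.
Series current: I = V1/(R1 + R2) = 15/(68 + 620) = 15/688 = 0.0218 A
V_R2 = I × R2 = V1 × R2/(R1 + R2) = 15 × 620/688 = 13.52 V

Final answer: 13.52 V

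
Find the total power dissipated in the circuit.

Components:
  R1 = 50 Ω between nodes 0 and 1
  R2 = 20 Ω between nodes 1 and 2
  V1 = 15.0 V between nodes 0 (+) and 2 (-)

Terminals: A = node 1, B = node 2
Nodal analysis, taking node 2 as the 0 V reference.
Source V1 fixes V_0 = 15 V.
KCL at each unknown node (sum of currents leaving = 0; resistances in Ω):
  Node 1: (V_1 - 15)/50 + (V_1 - 0)/20 = 0
Collecting terms: 0.07 × V_1 = 0.3  =>  V_1 = 4.286 V
Power in each resistor, P = (ΔV)²/R:
  P_R1 = (15 - 4.286)²/50 = 2.296 W
  P_R2 = (4.286 - 0)²/20 = 0.9184 W
P_total = P_R1 + P_R2 = 3.214 W

Final answer: 3.214 W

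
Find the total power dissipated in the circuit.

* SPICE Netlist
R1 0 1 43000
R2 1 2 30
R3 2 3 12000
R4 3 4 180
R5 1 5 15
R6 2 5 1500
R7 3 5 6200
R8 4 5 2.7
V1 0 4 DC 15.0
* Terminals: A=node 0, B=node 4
Nodal analysis, taking node 4 as the 0 V reference.
Source V1 fixes V_0 = 15 V.
KCL at each unknown node (sum of currents leaving = 0; resistances in Ω):
  Node 1: (V_1 - 15)/43000 + (V_1 - V_2)/30 + (V_1 - V_5)/15 = 0
  Node 2: (V_2 - V_1)/30 + (V_2 - V_3)/12000 + (V_2 - V_5)/1500 = 0
  Node 3: (V_3 - V_2)/12000 + (V_3 - 0)/180 + (V_3 - V_5)/6200 = 0
  Node 5: (V_5 - V_1)/15 + (V_5 - V_2)/1500 + (V_5 - V_3)/6200 + (V_5 - 0)/2.7 = 0
Collecting terms (coefficients in siemens):
  0.1·V_1 - 0.03333·V_2 - 0.06667·V_5 = 0.0003488
  0.03408·V_2 - 0.03333·V_1 - 0.00008333·V_3 - 0.0006667·V_5 = 0
  0.0058·V_3 - 0.00008333·V_2 - 0.0001613·V_5 = 0
  0.4379·V_5 - 0.06667·V_1 - 0.0006667·V_2 - 0.0001613·V_3 = 0
Solving these 4 simultaneous equations (Gaussian elimination) gives:
  V_1 = 0.006112 V, V_2 = 0.005996 V, V_3 = 0.0001123 V, V_5 = 0.0009398 V
Power in each resistor, P = (ΔV)²/R:
  P_R1 = (15 - 0.006112)²/43000 = 0.005228 W
  P_R2 = (0.006112 - 0.005996)²/30 = 0.0000000004473 W
  P_R3 = (0.005996 - 0.0001123)²/12000 = 0.000000002885 W
  P_R4 = (0.0001123 - 0)²/180 = 0.00000000007005 W
  P_R5 = (0.006112 - 0.0009398)²/15 = 0.000001784 W
  P_R6 = (0.005996 - 0.0009398)²/1500 = 0.00000001705 W
  P_R7 = (0.0001123 - 0.0009398)²/6200 = 0.0000000001104 W
  P_R8 = (0 - 0.0009398)²/2.7 = 0.0000003271 W
P_total = P_R1 + P_R2 + P_R3 + P_R4 + P_R5 + P_R6 + P_R7 + P_R8 = 0.00523 W

Final answer: 0.00523 W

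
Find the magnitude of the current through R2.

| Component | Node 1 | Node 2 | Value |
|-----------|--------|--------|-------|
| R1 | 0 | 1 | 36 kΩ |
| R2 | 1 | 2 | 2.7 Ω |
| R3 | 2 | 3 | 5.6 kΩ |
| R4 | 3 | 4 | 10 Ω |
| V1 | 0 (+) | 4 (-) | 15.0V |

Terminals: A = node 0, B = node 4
Nodal analysis, taking node 4 as the 0 V reference.
Source V1 fixes V_0 = 15 V.
KCL at each unknown node (sum of currents leaving = 0; resistances in Ω):
  Node 1: (V_1 - 15)/36000 + (V_1 - V_2)/2.7 = 0
  Node 2: (V_2 - V_1)/2.7 + (V_2 - V_3)/5600 = 0
  Node 3: (V_3 - V_2)/5600 + (V_3 - 0)/10 = 0
Collecting terms (coefficients in siemens):
  0.3704·V_1 - 0.3704·V_2 = 0.0004167
  0.3705·V_2 - 0.3704·V_1 - 0.0001786·V_3 = 0
  0.1002·V_3 - 0.0001786·V_2 = 0
Solving these 3 simultaneous equations (Gaussian elimination) gives:
  V_1 = 2.023 V, V_2 = 2.022 V, V_3 = 0.003605 V
I_R2 = (V_1 - V_2)/R2 = (2.023 - 2.022)/2.7 = 0.0003605 A
|I_R2| = 0.0003605 A

Final answer: |I_R2| = 0.0003605 A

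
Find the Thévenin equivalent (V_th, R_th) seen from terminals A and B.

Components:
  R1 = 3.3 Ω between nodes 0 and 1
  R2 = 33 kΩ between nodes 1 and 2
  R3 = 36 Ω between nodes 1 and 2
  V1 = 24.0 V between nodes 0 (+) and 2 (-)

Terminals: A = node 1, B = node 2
Step 1 — V_th is the open-circuit voltage V_A - V_B (nothing connected across the terminals).
Nodal analysis, taking node 2 as the 0 V reference.
Source V1 fixes V_0 = 24 V.
KCL at each unknown node (sum of currents leaving = 0; resistances in Ω):
  Node 1: (V_1 - 24)/3.3 + (V_1 - 0)/33000 + (V_1 - 0)/36 = 0
Collecting terms: 0.3308 × V_1 = 7.273  =>  V_1 = 21.98 V
V_th = V_1 - V_2 = 21.98 - 0 = 21.98 V
Step 2 — R_th: zero the source — replace V1 by a short circuit (node 2 merges into node 0) — and find the resistance seen between A (node 1) and B (node 0).
Reduce the network between node 1 (A) and node 0 (B) by series/parallel combination:
  Rp1 = R1 ‖ R2 ‖ R3 (parallel, all between nodes 0 and 1) = 1/(1/3.3 + 1/33000 + 1/36) = 3.023 Ω
R_th = 3.023 Ω

Final answer: V_th = 21.98 V, R_th = 3.023 Ω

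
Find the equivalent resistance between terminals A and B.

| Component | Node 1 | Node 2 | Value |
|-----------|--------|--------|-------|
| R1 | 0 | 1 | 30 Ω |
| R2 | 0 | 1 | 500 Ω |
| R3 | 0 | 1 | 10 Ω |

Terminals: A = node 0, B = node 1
Reduce the network between node 0 (A) and node 1 (B) by series/parallel combination:
  Rp1 = R1 ‖ R2 ‖ R3 (parallel, all between nodes 0 and 1) = 1/(1/30 + 1/500 + 1/10) = 7.389 Ω
R_eq = 7.389 Ω

Final answer: 7.389 Ω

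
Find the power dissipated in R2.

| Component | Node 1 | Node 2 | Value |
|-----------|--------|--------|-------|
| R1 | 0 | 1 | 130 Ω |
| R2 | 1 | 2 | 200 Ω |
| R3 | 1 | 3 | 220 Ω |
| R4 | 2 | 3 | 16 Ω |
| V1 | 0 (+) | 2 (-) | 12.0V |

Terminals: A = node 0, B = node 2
Nodal analysis, taking node 2 as the 0 V reference.
Source V1 fixes V_0 = 12 V.
KCL at each unknown node (sum of currents leaving = 0; resistances in Ω):
  Node 1: (V_1 - 12)/130 + (V_1 - 0)/200 + (V_1 - V_3)/220 = 0
  Node 3: (V_3 - V_1)/220 + (V_3 - 0)/16 = 0
Collecting terms (coefficients in siemens):
  0.01724·V_1 - 0.004545·V_3 = 0.09231
  0.06705·V_3 - 0.004545·V_1 = 0
Determinant D = (0.01724)(0.06705) - (-0.004545)(-0.004545) = 0.001135
V_1 = [(0.09231)(0.06705) - (-0.004545)(0)]/D = 5.452 V
V_3 = [(0.01724)(0) - (0.09231)(-0.004545)]/D = 0.3697 V
I_R2 = (V_1 - V_2)/R2 = (5.452 - 0)/200 = 0.02726 A
P_R2 = I_R2² × R2 = (0.02726)² × 200 = 0.1486 W

Final answer: 0.1486 W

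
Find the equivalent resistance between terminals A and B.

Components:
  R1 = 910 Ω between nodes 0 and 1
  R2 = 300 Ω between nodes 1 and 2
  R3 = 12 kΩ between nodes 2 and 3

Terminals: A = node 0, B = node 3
Reduce the network between node 0 (A) and node 3 (B) by series/parallel combination:
  Rs1 = R1 + R2 (series, joined only at node 1) = 910 + 300 = 1210 Ω
  Rs2 = R3 + Rs1 (series, joined only at node 2) = 12000 + 1210 = 13210 Ω
R_eq = 13.21 kΩ

Final answer: 13.21 kΩ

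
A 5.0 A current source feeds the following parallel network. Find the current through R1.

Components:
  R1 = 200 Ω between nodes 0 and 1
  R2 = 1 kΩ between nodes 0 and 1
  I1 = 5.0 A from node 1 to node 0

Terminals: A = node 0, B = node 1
All resistors sit directly between nodes 0 and 1, so they are in parallel and share one voltage V; the full source current 5 A splits among them.
1/R_par = 1/200 + 1/1000 = 0.006 S  =>  R_par = 166.7 Ω
V = I × R_par = 5 × 166.7 = 833.3 V
I_R1 = V/R1 = 833.3/200 = 4.167 A

Final answer: 4.167 A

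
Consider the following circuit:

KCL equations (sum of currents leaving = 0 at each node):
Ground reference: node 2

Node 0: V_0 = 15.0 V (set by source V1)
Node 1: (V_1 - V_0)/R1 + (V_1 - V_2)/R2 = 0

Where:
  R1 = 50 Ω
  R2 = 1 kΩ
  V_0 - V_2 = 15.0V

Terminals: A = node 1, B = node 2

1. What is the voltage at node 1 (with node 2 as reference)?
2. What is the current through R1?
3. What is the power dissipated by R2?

Nodal analysis, taking node 2 as the 0 V reference.
Source V1 fixes V_0 = 15 V.
KCL at each unknown node (sum of currents leaving = 0; resistances in Ω):
  Node 1: (V_1 - 15)/50 + (V_1 - 0)/1000 = 0
Collecting terms: 0.021 × V_1 = 0.3  =>  V_1 = 14.29 V
Part 1:
  Read off the nodal solution: V_1 = 14.29 V
Part 2:
  I_R1 = (V_0 - V_1)/R1 = (15 - 14.29)/50 = 0.01429 A
  Magnitude: I_R1 = 0.01429 A
Part 3:
  I_R2 = (V_1 - V_2)/R2 = (14.29 - 0)/1000 = 0.01429 A
  P_R2 = I_R2² × R2 = (0.01429)² × 1000 = 0.2041 W

Final answers:
1. V_1 = 14.29 V
2. I_R1 = 0.01429 A
3. P_R2 = 0.2041 W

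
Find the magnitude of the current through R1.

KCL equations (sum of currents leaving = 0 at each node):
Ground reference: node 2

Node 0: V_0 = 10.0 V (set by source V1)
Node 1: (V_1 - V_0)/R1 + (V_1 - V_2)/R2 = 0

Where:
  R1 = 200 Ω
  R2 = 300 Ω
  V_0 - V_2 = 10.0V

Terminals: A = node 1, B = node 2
Nodal analysis, taking node 2 as the 0 V reference.
Source V1 fixes V_0 = 10 V.
KCL at each unknown node (sum of currents leaving = 0; resistances in Ω):
  Node 1: (V_1 - 10)/200 + (V_1 - 0)/300 = 0
Collecting terms: 0.008333 × V_1 = 0.05  =>  V_1 = 6 V
I_R1 = (V_0 - V_1)/R1 = (10 - 6)/200 = 0.02 A
|I_R1| = 0.02 A

Final answer: |I_R1| = 0.02 A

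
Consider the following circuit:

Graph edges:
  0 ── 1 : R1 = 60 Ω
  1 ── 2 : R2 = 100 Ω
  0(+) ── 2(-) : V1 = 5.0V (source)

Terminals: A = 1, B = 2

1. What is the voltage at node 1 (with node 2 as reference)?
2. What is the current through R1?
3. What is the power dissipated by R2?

Nodal analysis, taking node 2 as the 0 V reference.
Source V1 fixes V_0 = 5 V.
KCL at each unknown node (sum of currents leaving = 0; resistances in Ω):
  Node 1: (V_1 - 5)/60 + (V_1 - 0)/100 = 0
Collecting terms: 0.02667 × V_1 = 0.08333  =>  V_1 = 3.125 V
Part 1:
  Read off the nodal solution: V_1 = 3.125 V
Part 2:
  I_R1 = (V_0 - V_1)/R1 = (5 - 3.125)/60 = 0.03125 A
  Magnitude: I_R1 = 0.03125 A
Part 3:
  I_R2 = (V_1 - V_2)/R2 = (3.125 - 0)/100 = 0.03125 A
  P_R2 = I_R2² × R2 = (0.03125)² × 100 = 0.09766 W

Final answers:
1. V_1 = 3.125 V
2. I_R1 = 0.03125 A
3. P_R2 = 0.09766 W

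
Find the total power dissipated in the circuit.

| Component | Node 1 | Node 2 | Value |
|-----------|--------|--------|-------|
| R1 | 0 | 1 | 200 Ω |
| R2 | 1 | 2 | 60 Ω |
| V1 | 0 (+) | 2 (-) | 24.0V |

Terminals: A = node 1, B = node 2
Nodal analysis, taking node 2 as the 0 V reference.
Source V1 fixes V_0 = 24 V.
KCL at each unknown node (sum of currents leaving = 0; resistances in Ω):
  Node 1: (V_1 - 24)/200 + (V_1 - 0)/60 = 0
Collecting terms: 0.02167 × V_1 = 0.12  =>  V_1 = 5.538 V
Power in each resistor, P = (ΔV)²/R:
  P_R1 = (24 - 5.538)²/200 = 1.704 W
  P_R2 = (5.538 - 0)²/60 = 0.5112 W
P_total = P_R1 + P_R2 = 2.215 W

Final answer: 2.215 W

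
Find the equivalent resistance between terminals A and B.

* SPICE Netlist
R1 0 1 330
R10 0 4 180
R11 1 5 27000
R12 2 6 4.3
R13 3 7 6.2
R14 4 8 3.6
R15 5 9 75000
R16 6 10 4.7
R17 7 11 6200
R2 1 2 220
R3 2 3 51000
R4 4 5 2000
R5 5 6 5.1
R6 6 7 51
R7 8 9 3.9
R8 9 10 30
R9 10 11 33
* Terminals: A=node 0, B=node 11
The network is not a plain series/parallel combination. Inject a 1 A test current into terminal A (node 0) and return it from terminal B (node 11); then R_eq = V_A / (1 A).
Nodal analysis, taking node 11 as the 0 V reference.
Current source I_test pushes 1 A into node 0 and draws it out of node 11.
KCL at each unknown node (sum of currents leaving = 0; resistances in Ω):
  Node 0: (V_0 - V_1)/330 + (V_0 - V_4)/180 - 1 = 0
  Node 1: (V_1 - V_0)/330 + (V_1 - V_2)/220 + (V_1 - V_5)/27000 = 0
  Node 2: (V_2 - V_1)/220 + (V_2 - V_3)/51000 + (V_2 - V_6)/4.3 = 0
  Node 3: (V_3 - V_2)/51000 + (V_3 - V_7)/6.2 = 0
  Node 4: (V_4 - V_0)/180 + (V_4 - V_5)/2000 + (V_4 - V_8)/3.6 = 0
  Node 5: (V_5 - V_1)/27000 + (V_5 - V_4)/2000 + (V_5 - V_6)/5.1 + (V_5 - V_9)/75000 = 0
  Node 6: (V_6 - V_2)/4.3 + (V_6 - V_5)/5.1 + (V_6 - V_7)/51 + (V_6 - V_10)/4.7 = 0
  Node 7: (V_7 - V_3)/6.2 + (V_7 - V_6)/51 + (V_7 - 0)/6200 = 0
  Node 8: (V_8 - V_4)/3.6 + (V_8 - V_9)/3.9 = 0
  Node 9: (V_9 - V_5)/75000 + (V_9 - V_8)/3.9 + (V_9 - V_10)/30 = 0
  Node 10: (V_10 - V_6)/4.7 + (V_10 - V_9)/30 + (V_10 - 0)/33 = 0
Collecting terms (coefficients in siemens):
  0.008586·V_0 - 0.00303·V_1 - 0.005556·V_4 = 1
  0.007613·V_1 - 0.00303·V_0 - 0.004545·V_2 - 0.00003704·V_5 = 0
  0.2371·V_2 - 0.004545·V_1 - 0.00001961·V_3 - 0.2326·V_6 = 0
  0.1613·V_3 - 0.00001961·V_2 - 0.1613·V_7 = 0
  0.2838·V_4 - 0.005556·V_0 - 0.0005·V_5 - 0.2778·V_8 = 0
  0.1966·V_5 - 0.00003704·V_1 - 0.0005·V_4 - 0.1961·V_6 - 0.00001333·V_9 = 0
  0.661·V_6 - 0.2326·V_2 - 0.1961·V_5 - 0.01961·V_7 - 0.2128·V_10 = 0
  0.1811·V_7 - 0.1613·V_3 - 0.01961·V_6 = 0
  0.5342·V_8 - 0.2778·V_4 - 0.2564·V_9 = 0
  0.2898·V_9 - 0.00001333·V_5 - 0.2564·V_8 - 0.03333·V_10 = 0
  0.2764·V_10 - 0.2128·V_6 - 0.03333·V_9 = 0
Solving these 11 simultaneous equations (Gaussian elimination) gives:
  V_0 = 188.9 V, V_1 = 96.48 V, V_2 = 35.37 V, V_3 = 33.89 V
  V_4 = 59.34 V, V_5 = 34.25 V, V_6 = 34.17 V, V_7 = 33.89 V
  V_8 = 56.79 V, V_9 = 54.03 V, V_10 = 32.82 V
R_eq = V_0 / 1 A = 188.9 Ω

Final answer: 188.9 Ω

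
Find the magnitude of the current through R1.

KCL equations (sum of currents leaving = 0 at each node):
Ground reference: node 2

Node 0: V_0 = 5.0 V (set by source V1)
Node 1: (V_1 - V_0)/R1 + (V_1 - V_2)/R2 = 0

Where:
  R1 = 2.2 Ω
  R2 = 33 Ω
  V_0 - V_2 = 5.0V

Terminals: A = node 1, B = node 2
Nodal analysis, taking node 2 as the 0 V reference.
Source V1 fixes V_0 = 5 V.
KCL at each unknown node (sum of currents leaving = 0; resistances in Ω):
  Node 1: (V_1 - 5)/2.2 + (V_1 - 0)/33 = 0
Collecting terms: 0.4848 × V_1 = 2.273  =>  V_1 = 4.688 V
I_R1 = (V_0 - V_1)/R1 = (5 - 4.688)/2.2 = 0.142 A
|I_R1| = 0.142 A

Final answer: |I_R1| = 0.142 A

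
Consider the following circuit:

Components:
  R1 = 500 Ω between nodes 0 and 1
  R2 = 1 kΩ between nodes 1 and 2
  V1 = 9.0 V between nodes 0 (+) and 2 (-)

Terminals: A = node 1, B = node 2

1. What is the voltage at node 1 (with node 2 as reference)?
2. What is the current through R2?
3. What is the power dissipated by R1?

Nodal analysis, taking node 2 as the 0 V reference.
Source V1 fixes V_0 = 9 V.
KCL at each unknown node (sum of currents leaving = 0; resistances in Ω):
  Node 1: (V_1 - 9)/500 + (V_1 - 0)/1000 = 0
Collecting terms: 0.003 × V_1 = 0.018  =>  V_1 = 6 V
Part 1:
  Read off the nodal solution: V_1 = 6 V
Part 2:
  I_R2 = (V_1 - V_2)/R2 = (6 - 0)/1000 = 0.006 A
  Magnitude: I_R2 = 0.006 A
Part 3:
  I_R1 = (V_0 - V_1)/R1 = (9 - 6)/500 = 0.006 A
  P_R1 = I_R1² × R1 = (0.006)² × 500 = 0.018 W

Final answers:
1. V_1 = 6 V
2. I_R2 = 0.006 A
3. P_R1 = 0.018 W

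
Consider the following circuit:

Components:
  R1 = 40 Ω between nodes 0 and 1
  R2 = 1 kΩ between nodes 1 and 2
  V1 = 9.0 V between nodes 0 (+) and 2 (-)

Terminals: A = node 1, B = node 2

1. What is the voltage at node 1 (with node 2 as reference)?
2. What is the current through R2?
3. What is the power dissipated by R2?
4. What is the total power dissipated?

Nodal analysis, taking node 2 as the 0 V reference.
Source V1 fixes V_0 = 9 V.
KCL at each unknown node (sum of currents leaving = 0; resistances in Ω):
  Node 1: (V_1 - 9)/40 + (V_1 - 0)/1000 = 0
Collecting terms: 0.026 × V_1 = 0.225  =>  V_1 = 8.654 V
Part 1:
  Read off the nodal solution: V_1 = 8.654 V
Part 2:
  I_R2 = (V_1 - V_2)/R2 = (8.654 - 0)/1000 = 0.008654 A
  Magnitude: I_R2 = 0.008654 A
Part 3:
  I_R2 = (V_1 - V_2)/R2 = (8.654 - 0)/1000 = 0.008654 A
  P_R2 = I_R2² × R2 = (0.008654)² × 1000 = 0.07489 W
Part 4:
  Power in each resistor, P = (ΔV)²/R:
    P_R1 = (9 - 8.654)²/40 = 0.002996 W
    P_R2 = (8.654 - 0)²/1000 = 0.07489 W
  P_total = P_R1 + P_R2 = 0.07788 W

Final answers:
1. V_1 = 8.654 V
2. I_R2 = 0.008654 A
3. P_R2 = 0.07489 W
4. P_total = 0.07788 W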